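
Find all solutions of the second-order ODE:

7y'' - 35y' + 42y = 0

Characteristic equation: 7r² - 35r + 42 = 0
Divide by 7: r² - 5r + 6 = 0
Roots: r = 2, 3 (distinct real)
General solution: y = C₁e^(2x) + C₂e^(3x)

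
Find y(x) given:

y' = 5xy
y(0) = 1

General solution: y = Ce^(5x²/2)
Applying IC y(0) = 1:
Particular solution: y = e^(5x²/2)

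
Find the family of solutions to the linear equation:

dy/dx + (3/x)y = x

Using integrating factor method:

General solution: y = (1/5)x^2 + Cx^(-3)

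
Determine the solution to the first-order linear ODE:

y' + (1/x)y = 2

Using integrating factor method:

General solution: y = x + C/x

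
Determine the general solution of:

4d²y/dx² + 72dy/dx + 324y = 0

Characteristic equation: 4r² + 72r + 324 = 0
Divide by 4: r² + 18r + 81 = 0
Factored: (r + 9)² = 0
Repeated root: r = -9
General solution: y = (C₁ + C₂x)e^(-9x)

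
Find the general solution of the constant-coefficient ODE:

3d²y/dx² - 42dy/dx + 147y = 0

Characteristic equation: 3r² - 42r + 147 = 0
Divide by 3: r² - 14r + 49 = 0
Factored: (r - 7)² = 0
Repeated root: r = 7
General solution: y = (C₁ + C₂x)e^(7x)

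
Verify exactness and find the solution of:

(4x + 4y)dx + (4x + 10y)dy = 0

Verify exactness: ∂M/∂y = ∂N/∂x ✓
Find F(x,y) such that ∂F/∂x = M, ∂F/∂y = N
Solution: 2x² + 4xy + 5y² = C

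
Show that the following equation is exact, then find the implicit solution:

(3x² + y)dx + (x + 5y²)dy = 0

Verify exactness: ∂M/∂y = ∂N/∂x ✓
Find F(x,y) such that ∂F/∂x = M, ∂F/∂y = N
Solution: x³ + xy + 5y³/3 = C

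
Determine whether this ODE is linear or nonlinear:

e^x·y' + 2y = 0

Linear (y and its derivatives appear to the first power only, no products of y terms)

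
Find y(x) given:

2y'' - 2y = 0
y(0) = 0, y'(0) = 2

General solution: y = C₁e^x + C₂e^(-x)
Applying ICs: C₁ = 1, C₂ = -1
Particular solution: y = e^x - e^(-x)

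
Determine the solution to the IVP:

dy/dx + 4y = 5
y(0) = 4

General solution: y = 5/4 + Ce^(-4x)
Applying y(0) = 4: C = 4 - 5/4 = 11/4
Particular solution: y = 5/4 + (11/4)e^(-4x)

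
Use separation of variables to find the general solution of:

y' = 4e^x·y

Separating variables and integrating:
ln|y| = 4e^x + C

General solution: y = Ce^(4e^x)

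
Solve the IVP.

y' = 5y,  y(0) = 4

General solution: y = Ce^(5x)
Applying IC y(0) = 4:
Particular solution: y = 4e^(5x)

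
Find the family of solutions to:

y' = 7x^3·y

Separating variables and integrating:
ln|y| = 7x^4/4 + C

General solution: y = Ce^(7x^4/4)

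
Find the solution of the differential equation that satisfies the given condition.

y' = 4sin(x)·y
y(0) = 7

General solution: y = Ce^(-4cos(x))
Applying IC y(0) = 7:
Particular solution: y = 7e^(4(1-cos(x)))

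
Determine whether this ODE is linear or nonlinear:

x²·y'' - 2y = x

Linear (y and its derivatives appear to the first power only, no products of y terms)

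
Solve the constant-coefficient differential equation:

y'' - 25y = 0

Characteristic equation: r² - 25 = 0
Roots: r = 5, -5 (distinct real)
General solution: y = C₁e^(5x) + C₂e^(-5x)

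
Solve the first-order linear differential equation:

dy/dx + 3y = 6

Using integrating factor method:

General solution: y = 2 + Ce^(-3x)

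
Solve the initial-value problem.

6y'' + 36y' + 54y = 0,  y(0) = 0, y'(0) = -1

General solution: y = (C₁ + C₂x)e^(-3x)
Repeated root r = -3
Applying ICs: C₁ = 0, C₂ = -1
Particular solution: y = -xe^(-3x)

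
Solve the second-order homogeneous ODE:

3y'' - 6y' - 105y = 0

Characteristic equation: 3r² - 6r - 105 = 0
Divide by 3: r² - 2r - 35 = 0
Roots: r = 7, -5 (distinct real)
General solution: y = C₁e^(7x) + C₂e^(-5x)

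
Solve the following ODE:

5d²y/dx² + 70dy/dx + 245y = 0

Characteristic equation: 5r² + 70r + 245 = 0
Divide by 5: r² + 14r + 49 = 0
Factored: (r + 7)² = 0
Repeated root: r = -7
General solution: y = (C₁ + C₂x)e^(-7x)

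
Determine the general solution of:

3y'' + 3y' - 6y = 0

Characteristic equation: 3r² + 3r - 6 = 0
Divide by 3: r² + r - 2 = 0
Roots: r = 1, -2 (distinct real)
General solution: y = C₁e^x + C₂e^(-2x)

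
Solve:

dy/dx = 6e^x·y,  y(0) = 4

General solution: y = Ce^(6e^x)
Applying IC y(0) = 4:
Particular solution: y = 4e^(6(e^x - 1))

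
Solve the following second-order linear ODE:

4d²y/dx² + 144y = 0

Characteristic equation: 4r² + 144 = 0
Divide by 4: r² + 36 = 0
Roots: r = ±6i (complex conjugates)
General solution: y = C₁cos(6x) + C₂sin(6x)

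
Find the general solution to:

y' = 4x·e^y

Separating variables and integrating:
-e^(-y) = 2x² + C

General solution: y = -ln(C - 2x²)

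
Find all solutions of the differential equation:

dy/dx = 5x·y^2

Separating variables and integrating:
-1/y = 5x^2/2 + C

General solution: y^-1 = (-5/2)x^2 + C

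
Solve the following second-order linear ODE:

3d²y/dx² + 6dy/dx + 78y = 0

Characteristic equation: 3r² + 6r + 78 = 0
Divide by 3: r² + 2r + 26 = 0
Roots: r = -1 ± 5i (complex conjugates)
General solution: y = e^(-x)(C₁cos(5x) + C₂sin(5x))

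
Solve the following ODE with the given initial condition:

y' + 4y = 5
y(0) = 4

General solution: y = 5/4 + Ce^(-4x)
Applying y(0) = 4: C = 4 - 5/4 = 11/4
Particular solution: y = 5/4 + (11/4)e^(-4x)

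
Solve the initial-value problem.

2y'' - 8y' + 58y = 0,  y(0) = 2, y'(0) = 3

General solution: y = e^(2x)(C₁cos(5x) + C₂sin(5x))
Complex roots r = 2 ± 5i
Applying ICs: C₁ = 2, C₂ = -1/5
Particular solution: y = e^(2x)(2cos(5x) - (1/5)sin(5x))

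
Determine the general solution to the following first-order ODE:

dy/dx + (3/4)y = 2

Using integrating factor method:

General solution: y = 8/3 + Ce^(-3x/4)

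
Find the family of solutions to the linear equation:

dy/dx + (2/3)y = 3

Using integrating factor method:

General solution: y = 9/2 + Ce^(-2x/3)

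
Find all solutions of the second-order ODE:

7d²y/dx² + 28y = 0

Characteristic equation: 7r² + 28 = 0
Divide by 7: r² + 4 = 0
Roots: r = ±2i (complex conjugates)
General solution: y = C₁cos(2x) + C₂sin(2x)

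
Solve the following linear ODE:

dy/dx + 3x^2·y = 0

Using integrating factor method:

General solution: y = Ce^(-x^3)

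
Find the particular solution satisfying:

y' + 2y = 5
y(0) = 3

General solution: y = 5/2 + Ce^(-2x)
Applying y(0) = 3: C = 3 - 5/2 = 1/2
Particular solution: y = 5/2 + (1/2)e^(-2x)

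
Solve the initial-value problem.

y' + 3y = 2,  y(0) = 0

General solution: y = 2/3 + Ce^(-3x)
Applying y(0) = 0: C = 0 - 2/3 = -2/3
Particular solution: y = 2/3 - (2/3)e^(-3x)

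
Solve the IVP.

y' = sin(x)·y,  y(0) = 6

General solution: y = Ce^(-cos(x))
Applying IC y(0) = 6:
Particular solution: y = 6e^(1-cos(x))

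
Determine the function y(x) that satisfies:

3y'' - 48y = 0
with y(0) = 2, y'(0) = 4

General solution: y = C₁e^(4x) + C₂e^(-4x)
Applying ICs: C₁ = 3/2, C₂ = 1/2
Particular solution: y = (3/2)e^(4x) + (1/2)e^(-4x)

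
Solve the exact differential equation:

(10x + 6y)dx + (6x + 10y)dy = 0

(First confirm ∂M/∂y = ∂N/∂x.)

Verify exactness: ∂M/∂y = ∂N/∂x ✓
Find F(x,y) such that ∂F/∂x = M, ∂F/∂y = N
Solution: 5x² + 6xy + 5y² = C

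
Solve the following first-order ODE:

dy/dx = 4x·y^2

Separating variables and integrating:
-1/y = 2x^2 + C

General solution: y^-1 = -2x^2 + C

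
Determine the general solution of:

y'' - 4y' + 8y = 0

Characteristic equation: r² - 4r + 8 = 0
Roots: r = 2 ± 2i (complex conjugates)
General solution: y = e^(2x)(C₁cos(2x) + C₂sin(2x))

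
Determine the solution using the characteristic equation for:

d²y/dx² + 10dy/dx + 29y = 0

Characteristic equation: r² + 10r + 29 = 0
Roots: r = -5 ± 2i (complex conjugates)
General solution: y = e^(-5x)(C₁cos(2x) + C₂sin(2x))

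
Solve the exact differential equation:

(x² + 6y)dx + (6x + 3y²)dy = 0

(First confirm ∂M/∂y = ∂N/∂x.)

Verify exactness: ∂M/∂y = ∂N/∂x ✓
Find F(x,y) such that ∂F/∂x = M, ∂F/∂y = N
Solution: x³/3 + 6xy + y³ = C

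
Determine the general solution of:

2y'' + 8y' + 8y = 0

Characteristic equation: 2r² + 8r + 8 = 0
Divide by 2: r² + 4r + 4 = 0
Factored: (r + 2)² = 0
Repeated root: r = -2
General solution: y = (C₁ + C₂x)e^(-2x)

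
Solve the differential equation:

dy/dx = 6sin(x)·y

Separating variables and integrating:
ln|y| = -6cos(x) + C

General solution: y = Ce^(-6cos(x))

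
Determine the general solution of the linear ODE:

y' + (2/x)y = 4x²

Using integrating factor method:

General solution: y = (4/5)x^3 + Cx^(-2)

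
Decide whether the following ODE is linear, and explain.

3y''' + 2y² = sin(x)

Nonlinear (y² term)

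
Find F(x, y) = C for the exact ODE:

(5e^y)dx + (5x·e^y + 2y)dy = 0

Verify exactness: ∂M/∂y = ∂N/∂x ✓
Find F(x,y) such that ∂F/∂x = M, ∂F/∂y = N
Solution: 5x·e^y + y² = C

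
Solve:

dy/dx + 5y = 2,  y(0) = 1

General solution: y = 2/5 + Ce^(-5x)
Applying y(0) = 1: C = 1 - 2/5 = 3/5
Particular solution: y = 2/5 + (3/5)e^(-5x)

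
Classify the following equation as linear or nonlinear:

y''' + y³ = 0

Nonlinear (y³ term)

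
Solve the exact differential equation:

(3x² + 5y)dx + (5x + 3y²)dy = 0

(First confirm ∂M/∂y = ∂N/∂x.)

Verify exactness: ∂M/∂y = ∂N/∂x ✓
Find F(x,y) such that ∂F/∂x = M, ∂F/∂y = N
Solution: x³ + 5xy + y³ = C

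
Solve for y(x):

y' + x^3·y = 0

Using integrating factor method:

General solution: y = Ce^(-x^4/4)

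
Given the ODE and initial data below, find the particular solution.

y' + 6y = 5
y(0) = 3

General solution: y = 5/6 + Ce^(-6x)
Applying y(0) = 3: C = 3 - 5/6 = 13/6
Particular solution: y = 5/6 + (13/6)e^(-6x)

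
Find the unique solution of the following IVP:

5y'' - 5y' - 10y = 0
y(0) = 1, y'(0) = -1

General solution: y = C₁e^(2x) + C₂e^(-x)
Applying ICs: C₁ = 0, C₂ = 1
Particular solution: y = e^(-x)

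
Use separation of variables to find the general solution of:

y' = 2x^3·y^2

Separating variables and integrating:
-1/y = x^4/2 + C

General solution: y^-1 = (-1/2)x^4 + C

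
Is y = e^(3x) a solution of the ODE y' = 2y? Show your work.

Verification:
y = e^(3x)
y' = 3e^(3x)
But 2y = 2e^(3x)
y' ≠ 2y — the derivative does not match

No, it is not a solution.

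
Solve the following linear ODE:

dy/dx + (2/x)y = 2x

Using integrating factor method:

General solution: y = (1/2)x^2 + Cx^(-2)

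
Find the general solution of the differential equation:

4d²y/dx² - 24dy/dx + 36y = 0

Characteristic equation: 4r² - 24r + 36 = 0
Divide by 4: r² - 6r + 9 = 0
Factored: (r - 3)² = 0
Repeated root: r = 3
General solution: y = (C₁ + C₂x)e^(3x)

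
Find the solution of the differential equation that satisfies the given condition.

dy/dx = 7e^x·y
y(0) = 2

General solution: y = Ce^(7e^x)
Applying IC y(0) = 2:
Particular solution: y = 2e^(7(e^x - 1))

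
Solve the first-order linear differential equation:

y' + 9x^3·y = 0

Using integrating factor method:

General solution: y = Ce^(-9x^4/4)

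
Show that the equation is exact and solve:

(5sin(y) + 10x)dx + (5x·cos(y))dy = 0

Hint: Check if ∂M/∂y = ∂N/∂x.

Verify exactness: ∂M/∂y = ∂N/∂x ✓
Find F(x,y) such that ∂F/∂x = M, ∂F/∂y = N
Solution: 5x·sin(y) + 5x² = C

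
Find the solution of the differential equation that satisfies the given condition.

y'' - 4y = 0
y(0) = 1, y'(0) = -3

General solution: y = C₁e^(2x) + C₂e^(-2x)
Applying ICs: C₁ = -1/4, C₂ = 5/4
Particular solution: y = -(1/4)e^(2x) + (5/4)e^(-2x)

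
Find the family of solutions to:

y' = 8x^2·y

Separating variables and integrating:
ln|y| = 8x^3/3 + C

General solution: y = Ce^(8x^3/3)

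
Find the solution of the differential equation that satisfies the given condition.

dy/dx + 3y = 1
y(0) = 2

General solution: y = 1/3 + Ce^(-3x)
Applying y(0) = 2: C = 2 - 1/3 = 5/3
Particular solution: y = 1/3 + (5/3)e^(-3x)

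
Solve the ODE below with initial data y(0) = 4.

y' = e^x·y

General solution: y = Ce^(e^x)
Applying IC y(0) = 4:
Particular solution: y = 4e^(e^x - 1)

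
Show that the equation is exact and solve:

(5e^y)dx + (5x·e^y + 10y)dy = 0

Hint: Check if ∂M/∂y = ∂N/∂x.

Verify exactness: ∂M/∂y = ∂N/∂x ✓
Find F(x,y) such that ∂F/∂x = M, ∂F/∂y = N
Solution: 5x·e^y + 5y² = C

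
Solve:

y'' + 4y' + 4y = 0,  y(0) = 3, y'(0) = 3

General solution: y = (C₁ + C₂x)e^(-2x)
Repeated root r = -2
Applying ICs: C₁ = 3, C₂ = 9
Particular solution: y = (3 + 9x)e^(-2x)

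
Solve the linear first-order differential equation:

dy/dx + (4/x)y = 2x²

Using integrating factor method:

General solution: y = (2/7)x^3 + Cx^(-4)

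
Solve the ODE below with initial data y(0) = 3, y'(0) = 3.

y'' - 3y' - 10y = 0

General solution: y = C₁e^(5x) + C₂e^(-2x)
Applying ICs: C₁ = 9/7, C₂ = 12/7
Particular solution: y = (9/7)e^(5x) + (12/7)e^(-2x)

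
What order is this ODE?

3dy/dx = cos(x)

The order is 1 (highest derivative is of order 1).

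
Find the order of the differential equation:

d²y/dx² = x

The order is 2 (highest derivative is of order 2).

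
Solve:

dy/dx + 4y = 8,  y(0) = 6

General solution: y = 2 + Ce^(-4x)
Applying y(0) = 6: C = 6 - 2 = 4
Particular solution: y = 2 + 4e^(-4x)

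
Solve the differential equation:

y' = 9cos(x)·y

Separating variables and integrating:
ln|y| = 9sin(x) + C

General solution: y = Ce^(9sin(x))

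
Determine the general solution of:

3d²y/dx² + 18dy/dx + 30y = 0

Characteristic equation: 3r² + 18r + 30 = 0
Divide by 3: r² + 6r + 10 = 0
Roots: r = -3 ± i (complex conjugates)
General solution: y = e^(-3x)(C₁cos(x) + C₂sin(x))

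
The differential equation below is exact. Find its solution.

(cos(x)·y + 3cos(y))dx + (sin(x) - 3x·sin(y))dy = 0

Verify exactness: ∂M/∂y = ∂N/∂x ✓
Find F(x,y) such that ∂F/∂x = M, ∂F/∂y = N
Solution: sin(x)·y + 3x·cos(y) = C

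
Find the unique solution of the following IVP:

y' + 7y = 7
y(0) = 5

General solution: y = 1 + Ce^(-7x)
Applying y(0) = 5: C = 5 - 1 = 4
Particular solution: y = 1 + 4e^(-7x)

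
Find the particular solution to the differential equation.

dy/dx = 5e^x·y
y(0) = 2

General solution: y = Ce^(5e^x)
Applying IC y(0) = 2:
Particular solution: y = 2e^(5(e^x - 1))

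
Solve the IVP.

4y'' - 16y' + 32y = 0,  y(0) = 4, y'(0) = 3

General solution: y = e^(2x)(C₁cos(2x) + C₂sin(2x))
Complex roots r = 2 ± 2i
Applying ICs: C₁ = 4, C₂ = -5/2
Particular solution: y = e^(2x)(4cos(2x) - (5/2)sin(2x))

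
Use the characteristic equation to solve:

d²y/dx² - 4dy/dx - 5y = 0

Characteristic equation: r² - 4r - 5 = 0
Roots: r = 5, -1 (distinct real)
General solution: y = C₁e^(5x) + C₂e^(-x)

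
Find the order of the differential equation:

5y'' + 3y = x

The order is 2 (highest derivative is of order 2).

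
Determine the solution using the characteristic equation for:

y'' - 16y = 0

Characteristic equation: r² - 16 = 0
Roots: r = 4, -4 (distinct real)
General solution: y = C₁e^(4x) + C₂e^(-4x)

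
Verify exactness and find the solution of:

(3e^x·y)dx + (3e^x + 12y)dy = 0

Verify exactness: ∂M/∂y = ∂N/∂x ✓
Find F(x,y) such that ∂F/∂x = M, ∂F/∂y = N
Solution: 3e^x·y + 6y² = C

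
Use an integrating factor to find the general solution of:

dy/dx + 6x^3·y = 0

Using integrating factor method:

General solution: y = Ce^(-3x^4/2)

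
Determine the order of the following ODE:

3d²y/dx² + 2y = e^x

The order is 2 (highest derivative is of order 2).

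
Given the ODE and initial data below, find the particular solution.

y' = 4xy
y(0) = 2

General solution: y = Ce^(2x²)
Applying IC y(0) = 2:
Particular solution: y = 2e^(2x²)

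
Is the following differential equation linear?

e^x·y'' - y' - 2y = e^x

Yes. Linear (y and its derivatives appear to the first power only, no products of y terms)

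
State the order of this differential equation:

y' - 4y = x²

The order is 1 (highest derivative is of order 1).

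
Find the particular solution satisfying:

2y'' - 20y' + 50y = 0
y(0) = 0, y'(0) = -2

General solution: y = (C₁ + C₂x)e^(5x)
Repeated root r = 5
Applying ICs: C₁ = 0, C₂ = -2
Particular solution: y = -2xe^(5x)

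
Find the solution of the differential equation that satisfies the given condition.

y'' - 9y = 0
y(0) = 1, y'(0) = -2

General solution: y = C₁e^(3x) + C₂e^(-3x)
Applying ICs: C₁ = 1/6, C₂ = 5/6
Particular solution: y = (1/6)e^(3x) + (5/6)e^(-3x)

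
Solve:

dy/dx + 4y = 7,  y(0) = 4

General solution: y = 7/4 + Ce^(-4x)
Applying y(0) = 4: C = 4 - 7/4 = 9/4
Particular solution: y = 7/4 + (9/4)e^(-4x)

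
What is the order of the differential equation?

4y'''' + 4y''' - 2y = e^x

The order is 4 (highest derivative is of order 4).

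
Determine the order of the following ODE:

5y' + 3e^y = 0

The order is 1 (highest derivative is of order 1).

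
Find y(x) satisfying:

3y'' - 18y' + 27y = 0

Characteristic equation: 3r² - 18r + 27 = 0
Divide by 3: r² - 6r + 9 = 0
Factored: (r - 3)² = 0
Repeated root: r = 3
General solution: y = (C₁ + C₂x)e^(3x)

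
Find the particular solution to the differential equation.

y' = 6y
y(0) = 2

General solution: y = Ce^(6x)
Applying IC y(0) = 2:
Particular solution: y = 2e^(6x)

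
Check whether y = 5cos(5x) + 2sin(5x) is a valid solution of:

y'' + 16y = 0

Verification:
y'' = -125cos(5x) - 50sin(5x)
y'' + 16y ≠ 0 (frequency mismatch: got 25 instead of 16)

No, it is not a solution.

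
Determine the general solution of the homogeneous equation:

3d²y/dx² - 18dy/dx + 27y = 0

Characteristic equation: 3r² - 18r + 27 = 0
Divide by 3: r² - 6r + 9 = 0
Factored: (r - 3)² = 0
Repeated root: r = 3
General solution: y = (C₁ + C₂x)e^(3x)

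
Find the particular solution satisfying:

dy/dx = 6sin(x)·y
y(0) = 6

General solution: y = Ce^(-6cos(x))
Applying IC y(0) = 6:
Particular solution: y = 6e^(6(1-cos(x)))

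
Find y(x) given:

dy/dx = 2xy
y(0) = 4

General solution: y = Ce^(x²)
Applying IC y(0) = 4:
Particular solution: y = 4e^(x²)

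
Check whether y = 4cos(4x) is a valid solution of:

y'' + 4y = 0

Verification:
y'' = -64cos(4x)
y'' + 4y ≠ 0 (frequency mismatch: got 16 instead of 4)

No, it is not a solution.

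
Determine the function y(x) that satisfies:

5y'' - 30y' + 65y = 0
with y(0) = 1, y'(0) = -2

General solution: y = e^(3x)(C₁cos(2x) + C₂sin(2x))
Complex roots r = 3 ± 2i
Applying ICs: C₁ = 1, C₂ = -5/2
Particular solution: y = e^(3x)(cos(2x) - (5/2)sin(2x))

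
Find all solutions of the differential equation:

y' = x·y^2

Separating variables and integrating:
-1/y = x^2/2 + C

General solution: y^-1 = (-1/2)x^2 + C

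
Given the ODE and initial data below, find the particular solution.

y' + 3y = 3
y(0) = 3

General solution: y = 1 + Ce^(-3x)
Applying y(0) = 3: C = 3 - 1 = 2
Particular solution: y = 1 + 2e^(-3x)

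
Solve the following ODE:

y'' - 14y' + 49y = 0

Characteristic equation: r² - 14r + 49 = 0
Factored: (r - 7)² = 0
Repeated root: r = 7
General solution: y = (C₁ + C₂x)e^(7x)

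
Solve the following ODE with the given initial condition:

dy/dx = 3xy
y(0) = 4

General solution: y = Ce^(3x²/2)
Applying IC y(0) = 4:
Particular solution: y = 4e^(3x²/2)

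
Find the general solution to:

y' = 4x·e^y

Separating variables and integrating:
-e^(-y) = 2x² + C

General solution: y = -ln(C - 2x²)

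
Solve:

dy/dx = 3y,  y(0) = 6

General solution: y = Ce^(3x)
Applying IC y(0) = 6:
Particular solution: y = 6e^(3x)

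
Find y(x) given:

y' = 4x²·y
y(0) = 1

General solution: y = Ce^(4x³/3)
Applying IC y(0) = 1:
Particular solution: y = e^(4x³/3)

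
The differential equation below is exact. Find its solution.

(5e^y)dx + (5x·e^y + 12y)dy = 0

Verify exactness: ∂M/∂y = ∂N/∂x ✓
Find F(x,y) such that ∂F/∂x = M, ∂F/∂y = N
Solution: 5x·e^y + 6y² = C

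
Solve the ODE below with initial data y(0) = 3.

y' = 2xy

General solution: y = Ce^(x²)
Applying IC y(0) = 3:
Particular solution: y = 3e^(x²)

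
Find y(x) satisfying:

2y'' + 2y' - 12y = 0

Characteristic equation: 2r² + 2r - 12 = 0
Divide by 2: r² + r - 6 = 0
Roots: r = 2, -3 (distinct real)
General solution: y = C₁e^(2x) + C₂e^(-3x)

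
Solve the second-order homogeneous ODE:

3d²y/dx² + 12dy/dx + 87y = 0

Characteristic equation: 3r² + 12r + 87 = 0
Divide by 3: r² + 4r + 29 = 0
Roots: r = -2 ± 5i (complex conjugates)
General solution: y = e^(-2x)(C₁cos(5x) + C₂sin(5x))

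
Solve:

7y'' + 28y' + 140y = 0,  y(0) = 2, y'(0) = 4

General solution: y = e^(-2x)(C₁cos(4x) + C₂sin(4x))
Complex roots r = -2 ± 4i
Applying ICs: C₁ = 2, C₂ = 2
Particular solution: y = e^(-2x)(2cos(4x) + 2sin(4x))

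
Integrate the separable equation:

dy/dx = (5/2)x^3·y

Separating variables and integrating:
ln|y| = 5x^4/8 + C

General solution: y = Ce^(5x^4/8)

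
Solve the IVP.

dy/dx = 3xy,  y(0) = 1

General solution: y = Ce^(3x²/2)
Applying IC y(0) = 1:
Particular solution: y = e^(3x²/2)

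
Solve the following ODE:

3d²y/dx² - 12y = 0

Characteristic equation: 3r² - 12 = 0
Divide by 3: r² - 4 = 0
Roots: r = 2, -2 (distinct real)
General solution: y = C₁e^(2x) + C₂e^(-2x)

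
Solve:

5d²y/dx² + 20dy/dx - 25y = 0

Characteristic equation: 5r² + 20r - 25 = 0
Divide by 5: r² + 4r - 5 = 0
Roots: r = 1, -5 (distinct real)
General solution: y = C₁e^x + C₂e^(-5x)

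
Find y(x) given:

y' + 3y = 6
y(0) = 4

General solution: y = 2 + Ce^(-3x)
Applying y(0) = 4: C = 4 - 2 = 2
Particular solution: y = 2 + 2e^(-3x)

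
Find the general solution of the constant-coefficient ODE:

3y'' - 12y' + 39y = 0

Characteristic equation: 3r² - 12r + 39 = 0
Divide by 3: r² - 4r + 13 = 0
Roots: r = 2 ± 3i (complex conjugates)
General solution: y = e^(2x)(C₁cos(3x) + C₂sin(3x))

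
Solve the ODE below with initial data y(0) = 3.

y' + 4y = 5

General solution: y = 5/4 + Ce^(-4x)
Applying y(0) = 3: C = 3 - 5/4 = 7/4
Particular solution: y = 5/4 + (7/4)e^(-4x)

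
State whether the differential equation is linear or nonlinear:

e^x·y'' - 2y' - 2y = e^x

Linear (y and its derivatives appear to the first power only, no products of y terms)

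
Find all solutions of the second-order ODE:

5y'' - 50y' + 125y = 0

Characteristic equation: 5r² - 50r + 125 = 0
Divide by 5: r² - 10r + 25 = 0
Factored: (r - 5)² = 0
Repeated root: r = 5
General solution: y = (C₁ + C₂x)e^(5x)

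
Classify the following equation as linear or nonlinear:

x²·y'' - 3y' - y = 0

Linear (y and its derivatives appear to the first power only, no products of y terms)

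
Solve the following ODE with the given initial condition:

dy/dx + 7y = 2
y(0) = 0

General solution: y = 2/7 + Ce^(-7x)
Applying y(0) = 0: C = 0 - 2/7 = -2/7
Particular solution: y = 2/7 - (2/7)e^(-7x)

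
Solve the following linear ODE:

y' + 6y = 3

Using integrating factor method:

General solution: y = 1/2 + Ce^(-6x)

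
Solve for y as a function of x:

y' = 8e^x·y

Separating variables and integrating:
ln|y| = 8e^x + C

General solution: y = Ce^(8e^x)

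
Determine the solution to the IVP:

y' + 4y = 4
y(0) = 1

General solution: y = 1 + Ce^(-4x)
Applying y(0) = 1: C = 1 - 1 = 0
Particular solution: y = 1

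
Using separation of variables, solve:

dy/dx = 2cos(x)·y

Separating variables and integrating:
ln|y| = 2sin(x) + C

General solution: y = Ce^(2sin(x))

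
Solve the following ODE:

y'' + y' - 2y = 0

Characteristic equation: r² + r - 2 = 0
Roots: r = 1, -2 (distinct real)
General solution: y = C₁e^x + C₂e^(-2x)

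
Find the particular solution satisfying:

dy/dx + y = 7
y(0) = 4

General solution: y = 7 + Ce^(-x)
Applying y(0) = 4: C = 4 - 7 = -3
Particular solution: y = 7 - 3e^(-x)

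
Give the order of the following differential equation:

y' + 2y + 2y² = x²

The order is 1 (highest derivative is of order 1).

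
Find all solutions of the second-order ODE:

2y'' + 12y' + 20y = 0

Characteristic equation: 2r² + 12r + 20 = 0
Divide by 2: r² + 6r + 10 = 0
Roots: r = -3 ± i (complex conjugates)
General solution: y = e^(-3x)(C₁cos(x) + C₂sin(x))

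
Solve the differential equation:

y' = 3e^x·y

Separating variables and integrating:
ln|y| = 3e^x + C

General solution: y = Ce^(3e^x)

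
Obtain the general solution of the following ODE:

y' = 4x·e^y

Separating variables and integrating:
-e^(-y) = 2x² + C

General solution: y = -ln(C - 2x²)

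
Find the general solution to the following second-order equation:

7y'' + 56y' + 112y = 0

Characteristic equation: 7r² + 56r + 112 = 0
Divide by 7: r² + 8r + 16 = 0
Factored: (r + 4)² = 0
Repeated root: r = -4
General solution: y = (C₁ + C₂x)e^(-4x)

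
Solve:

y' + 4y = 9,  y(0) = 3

General solution: y = 9/4 + Ce^(-4x)
Applying y(0) = 3: C = 3 - 9/4 = 3/4
Particular solution: y = 9/4 + (3/4)e^(-4x)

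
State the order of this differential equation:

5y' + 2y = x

The order is 1 (highest derivative is of order 1).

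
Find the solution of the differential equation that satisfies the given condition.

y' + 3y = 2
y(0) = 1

General solution: y = 2/3 + Ce^(-3x)
Applying y(0) = 1: C = 1 - 2/3 = 1/3
Particular solution: y = 2/3 + (1/3)e^(-3x)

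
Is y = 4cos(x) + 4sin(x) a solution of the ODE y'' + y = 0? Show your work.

Verification:
y'' = -4cos(x) - 4sin(x)
y'' + y = 0 ✓

Yes, it is a solution.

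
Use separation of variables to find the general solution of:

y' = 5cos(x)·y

Separating variables and integrating:
ln|y| = 5sin(x) + C

General solution: y = Ce^(5sin(x))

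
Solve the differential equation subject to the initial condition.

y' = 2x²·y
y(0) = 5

General solution: y = Ce^(2x³/3)
Applying IC y(0) = 5:
Particular solution: y = 5e^(2x³/3)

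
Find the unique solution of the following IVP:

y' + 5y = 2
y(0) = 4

General solution: y = 2/5 + Ce^(-5x)
Applying y(0) = 4: C = 4 - 2/5 = 18/5
Particular solution: y = 2/5 + (18/5)e^(-5x)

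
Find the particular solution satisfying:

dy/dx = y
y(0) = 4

General solution: y = Ce^x
Applying IC y(0) = 4:
Particular solution: y = 4e^x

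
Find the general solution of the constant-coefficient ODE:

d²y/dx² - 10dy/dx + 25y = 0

Characteristic equation: r² - 10r + 25 = 0
Factored: (r - 5)² = 0
Repeated root: r = 5
General solution: y = (C₁ + C₂x)e^(5x)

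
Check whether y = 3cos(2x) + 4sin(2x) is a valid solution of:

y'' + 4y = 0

Verification:
y'' = -12cos(2x) - 16sin(2x)
y'' + 4y = 0 ✓

Yes, it is a solution.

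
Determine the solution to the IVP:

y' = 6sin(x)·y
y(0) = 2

General solution: y = Ce^(-6cos(x))
Applying IC y(0) = 2:
Particular solution: y = 2e^(6(1-cos(x)))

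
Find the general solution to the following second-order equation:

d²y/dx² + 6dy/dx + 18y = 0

Characteristic equation: r² + 6r + 18 = 0
Roots: r = -3 ± 3i (complex conjugates)
General solution: y = e^(-3x)(C₁cos(3x) + C₂sin(3x))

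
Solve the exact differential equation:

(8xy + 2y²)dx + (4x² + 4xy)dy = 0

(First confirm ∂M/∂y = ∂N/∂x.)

Verify exactness: ∂M/∂y = ∂N/∂x ✓
Find F(x,y) such that ∂F/∂x = M, ∂F/∂y = N
Solution: 4x²y + 2xy² = C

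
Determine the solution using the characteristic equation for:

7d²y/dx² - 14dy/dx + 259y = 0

Characteristic equation: 7r² - 14r + 259 = 0
Divide by 7: r² - 2r + 37 = 0
Roots: r = 1 ± 6i (complex conjugates)
General solution: y = e^x(C₁cos(6x) + C₂sin(6x))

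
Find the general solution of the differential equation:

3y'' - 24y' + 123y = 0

Characteristic equation: 3r² - 24r + 123 = 0
Divide by 3: r² - 8r + 41 = 0
Roots: r = 4 ± 5i (complex conjugates)
General solution: y = e^(4x)(C₁cos(5x) + C₂sin(5x))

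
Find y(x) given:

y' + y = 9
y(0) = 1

General solution: y = 9 + Ce^(-x)
Applying y(0) = 1: C = 1 - 9 = -8
Particular solution: y = 9 - 8e^(-x)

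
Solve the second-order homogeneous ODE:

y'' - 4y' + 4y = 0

Characteristic equation: r² - 4r + 4 = 0
Factored: (r - 2)² = 0
Repeated root: r = 2
General solution: y = (C₁ + C₂x)e^(2x)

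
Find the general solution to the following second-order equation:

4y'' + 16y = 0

Characteristic equation: 4r² + 16 = 0
Divide by 4: r² + 4 = 0
Roots: r = ±2i (complex conjugates)
General solution: y = C₁cos(2x) + C₂sin(2x)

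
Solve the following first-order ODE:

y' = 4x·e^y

Separating variables and integrating:
-e^(-y) = 2x² + C

General solution: y = -ln(C - 2x²)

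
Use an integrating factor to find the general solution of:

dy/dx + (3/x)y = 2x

Using integrating factor method:

General solution: y = (2/5)x^2 + Cx^(-3)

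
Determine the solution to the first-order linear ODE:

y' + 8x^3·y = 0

Using integrating factor method:

General solution: y = Ce^(-2x^4)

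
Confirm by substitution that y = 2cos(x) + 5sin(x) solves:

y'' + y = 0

Verification:
y'' = -2cos(x) - 5sin(x)
y'' + y = 0 ✓

Yes, it is a solution.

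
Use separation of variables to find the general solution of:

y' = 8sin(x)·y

Separating variables and integrating:
ln|y| = -8cos(x) + C

General solution: y = Ce^(-8cos(x))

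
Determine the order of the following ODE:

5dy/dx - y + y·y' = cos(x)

The order is 1 (highest derivative is of order 1).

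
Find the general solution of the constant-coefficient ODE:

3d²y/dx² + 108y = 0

Characteristic equation: 3r² + 108 = 0
Divide by 3: r² + 36 = 0
Roots: r = ±6i (complex conjugates)
General solution: y = C₁cos(6x) + C₂sin(6x)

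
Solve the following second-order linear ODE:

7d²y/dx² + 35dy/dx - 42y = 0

Characteristic equation: 7r² + 35r - 42 = 0
Divide by 7: r² + 5r - 6 = 0
Roots: r = 1, -6 (distinct real)
General solution: y = C₁e^x + C₂e^(-6x)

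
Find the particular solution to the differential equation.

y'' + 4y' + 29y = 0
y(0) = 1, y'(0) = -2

General solution: y = e^(-2x)(C₁cos(5x) + C₂sin(5x))
Complex roots r = -2 ± 5i
Applying ICs: C₁ = 1, C₂ = 0
Particular solution: y = e^(-2x)(cos(5x))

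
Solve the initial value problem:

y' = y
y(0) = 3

General solution: y = Ce^x
Applying IC y(0) = 3:
Particular solution: y = 3e^x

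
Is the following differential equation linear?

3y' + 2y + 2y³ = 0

No. Nonlinear (y³ term)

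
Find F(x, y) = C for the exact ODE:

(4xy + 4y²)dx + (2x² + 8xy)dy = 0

Verify exactness: ∂M/∂y = ∂N/∂x ✓
Find F(x,y) such that ∂F/∂x = M, ∂F/∂y = N
Solution: 2x²y + 4xy² = C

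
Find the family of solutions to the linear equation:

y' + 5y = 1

Using integrating factor method:

General solution: y = 1/5 + Ce^(-5x)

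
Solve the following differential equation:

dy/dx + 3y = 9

Using integrating factor method:

General solution: y = 3 + Ce^(-3x)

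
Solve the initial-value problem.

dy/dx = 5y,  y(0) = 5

General solution: y = Ce^(5x)
Applying IC y(0) = 5:
Particular solution: y = 5e^(5x)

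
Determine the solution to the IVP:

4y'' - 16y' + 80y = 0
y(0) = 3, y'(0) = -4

General solution: y = e^(2x)(C₁cos(4x) + C₂sin(4x))
Complex roots r = 2 ± 4i
Applying ICs: C₁ = 3, C₂ = -5/2
Particular solution: y = e^(2x)(3cos(4x) - (5/2)sin(4x))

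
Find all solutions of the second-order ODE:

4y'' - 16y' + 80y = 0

Characteristic equation: 4r² - 16r + 80 = 0
Divide by 4: r² - 4r + 20 = 0
Roots: r = 2 ± 4i (complex conjugates)
General solution: y = e^(2x)(C₁cos(4x) + C₂sin(4x))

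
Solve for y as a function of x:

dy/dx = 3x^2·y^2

Separating variables and integrating:
-1/y = x^3 + C

General solution: y^-1 = -x^3 + C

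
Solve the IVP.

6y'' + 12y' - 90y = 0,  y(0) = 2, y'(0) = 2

General solution: y = C₁e^(3x) + C₂e^(-5x)
Applying ICs: C₁ = 3/2, C₂ = 1/2
Particular solution: y = (3/2)e^(3x) + (1/2)e^(-5x)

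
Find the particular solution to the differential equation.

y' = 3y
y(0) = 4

General solution: y = Ce^(3x)
Applying IC y(0) = 4:
Particular solution: y = 4e^(3x)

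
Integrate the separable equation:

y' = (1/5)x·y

Separating variables and integrating:
ln|y| = x^2/10 + C

General solution: y = Ce^(x^2/10)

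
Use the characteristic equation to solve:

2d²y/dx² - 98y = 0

Characteristic equation: 2r² - 98 = 0
Divide by 2: r² - 49 = 0
Roots: r = 7, -7 (distinct real)
General solution: y = C₁e^(7x) + C₂e^(-7x)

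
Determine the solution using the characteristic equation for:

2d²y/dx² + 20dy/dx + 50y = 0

Characteristic equation: 2r² + 20r + 50 = 0
Divide by 2: r² + 10r + 25 = 0
Factored: (r + 5)² = 0
Repeated root: r = -5
General solution: y = (C₁ + C₂x)e^(-5x)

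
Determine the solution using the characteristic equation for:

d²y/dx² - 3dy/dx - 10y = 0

Characteristic equation: r² - 3r - 10 = 0
Roots: r = 5, -2 (distinct real)
General solution: y = C₁e^(5x) + C₂e^(-2x)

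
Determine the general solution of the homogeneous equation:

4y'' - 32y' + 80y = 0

Characteristic equation: 4r² - 32r + 80 = 0
Divide by 4: r² - 8r + 20 = 0
Roots: r = 4 ± 2i (complex conjugates)
General solution: y = e^(4x)(C₁cos(2x) + C₂sin(2x))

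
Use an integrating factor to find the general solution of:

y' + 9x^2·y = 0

Using integrating factor method:

General solution: y = Ce^(-3x^3)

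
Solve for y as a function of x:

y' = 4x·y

Separating variables and integrating:
ln|y| = 2x^2 + C

General solution: y = Ce^(2x^2)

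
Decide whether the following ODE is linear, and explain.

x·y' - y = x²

Linear (y and its derivatives appear to the first power only, no products of y terms)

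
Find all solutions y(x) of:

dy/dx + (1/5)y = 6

Using integrating factor method:

General solution: y = 30 + Ce^(-x/5)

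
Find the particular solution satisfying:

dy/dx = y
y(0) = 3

General solution: y = Ce^x
Applying IC y(0) = 3:
Particular solution: y = 3e^x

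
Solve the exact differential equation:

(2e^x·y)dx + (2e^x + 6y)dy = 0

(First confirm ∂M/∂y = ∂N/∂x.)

Verify exactness: ∂M/∂y = ∂N/∂x ✓
Find F(x,y) such that ∂F/∂x = M, ∂F/∂y = N
Solution: 2e^x·y + 3y² = C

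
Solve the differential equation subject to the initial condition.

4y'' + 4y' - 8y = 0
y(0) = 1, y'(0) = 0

General solution: y = C₁e^x + C₂e^(-2x)
Applying ICs: C₁ = 2/3, C₂ = 1/3
Particular solution: y = (2/3)e^x + (1/3)e^(-2x)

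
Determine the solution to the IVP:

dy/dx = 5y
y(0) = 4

General solution: y = Ce^(5x)
Applying IC y(0) = 4:
Particular solution: y = 4e^(5x)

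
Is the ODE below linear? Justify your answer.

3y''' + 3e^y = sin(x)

No. Nonlinear (e^y is nonlinear in y)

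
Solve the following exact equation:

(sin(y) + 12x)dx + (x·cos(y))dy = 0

Verify exactness: ∂M/∂y = ∂N/∂x ✓
Find F(x,y) such that ∂F/∂x = M, ∂F/∂y = N
Solution: x·sin(y) + 6x² = C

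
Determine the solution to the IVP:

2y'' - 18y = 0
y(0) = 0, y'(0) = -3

General solution: y = C₁e^(3x) + C₂e^(-3x)
Applying ICs: C₁ = -1/2, C₂ = 1/2
Particular solution: y = -(1/2)e^(3x) + (1/2)e^(-3x)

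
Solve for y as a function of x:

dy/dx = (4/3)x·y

Separating variables and integrating:
ln|y| = 2x^2/3 + C

General solution: y = Ce^(2x^2/3)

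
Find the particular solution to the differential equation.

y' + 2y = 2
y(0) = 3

General solution: y = 1 + Ce^(-2x)
Applying y(0) = 3: C = 3 - 1 = 2
Particular solution: y = 1 + 2e^(-2x)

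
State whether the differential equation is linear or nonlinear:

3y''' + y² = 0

Nonlinear (y² term)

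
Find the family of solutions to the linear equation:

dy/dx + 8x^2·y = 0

Using integrating factor method:

General solution: y = Ce^(-8x^3/3)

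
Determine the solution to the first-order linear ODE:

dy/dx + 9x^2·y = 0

Using integrating factor method:

General solution: y = Ce^(-3x^3)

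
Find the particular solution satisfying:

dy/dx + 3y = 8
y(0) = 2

General solution: y = 8/3 + Ce^(-3x)
Applying y(0) = 2: C = 2 - 8/3 = -2/3
Particular solution: y = 8/3 - (2/3)e^(-3x)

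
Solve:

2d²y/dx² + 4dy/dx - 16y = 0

Characteristic equation: 2r² + 4r - 16 = 0
Divide by 2: r² + 2r - 8 = 0
Roots: r = 2, -4 (distinct real)
General solution: y = C₁e^(2x) + C₂e^(-4x)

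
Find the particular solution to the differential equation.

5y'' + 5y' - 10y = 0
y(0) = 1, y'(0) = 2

General solution: y = C₁e^x + C₂e^(-2x)
Applying ICs: C₁ = 4/3, C₂ = -1/3
Particular solution: y = (4/3)e^x - (1/3)e^(-2x)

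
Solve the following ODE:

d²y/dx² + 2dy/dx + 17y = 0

Characteristic equation: r² + 2r + 17 = 0
Roots: r = -1 ± 4i (complex conjugates)
General solution: y = e^(-x)(C₁cos(4x) + C₂sin(4x))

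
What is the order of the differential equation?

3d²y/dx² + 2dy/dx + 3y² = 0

The order is 2 (highest derivative is of order 2).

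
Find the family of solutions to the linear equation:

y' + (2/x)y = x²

Using integrating factor method:

General solution: y = (1/5)x^3 + Cx^(-2)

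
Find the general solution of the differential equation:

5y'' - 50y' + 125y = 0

Characteristic equation: 5r² - 50r + 125 = 0
Divide by 5: r² - 10r + 25 = 0
Factored: (r - 5)² = 0
Repeated root: r = 5
General solution: y = (C₁ + C₂x)e^(5x)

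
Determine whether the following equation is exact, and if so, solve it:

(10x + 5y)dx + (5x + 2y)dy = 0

Verify exactness: ∂M/∂y = ∂N/∂x ✓
Find F(x,y) such that ∂F/∂x = M, ∂F/∂y = N
Solution: 5x² + 5xy + y² = C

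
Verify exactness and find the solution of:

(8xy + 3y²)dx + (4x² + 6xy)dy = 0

Verify exactness: ∂M/∂y = ∂N/∂x ✓
Find F(x,y) such that ∂F/∂x = M, ∂F/∂y = N
Solution: 4x²y + 3xy² = C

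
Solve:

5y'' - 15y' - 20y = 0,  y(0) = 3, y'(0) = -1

General solution: y = C₁e^(4x) + C₂e^(-x)
Applying ICs: C₁ = 2/5, C₂ = 13/5
Particular solution: y = (2/5)e^(4x) + (13/5)e^(-x)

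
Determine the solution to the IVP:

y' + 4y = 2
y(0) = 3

General solution: y = 1/2 + Ce^(-4x)
Applying y(0) = 3: C = 3 - 1/2 = 5/2
Particular solution: y = 1/2 + (5/2)e^(-4x)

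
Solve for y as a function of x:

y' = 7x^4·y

Separating variables and integrating:
ln|y| = 7x^5/5 + C

General solution: y = Ce^(7x^5/5)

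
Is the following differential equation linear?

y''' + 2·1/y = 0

No. Nonlinear (1/y term)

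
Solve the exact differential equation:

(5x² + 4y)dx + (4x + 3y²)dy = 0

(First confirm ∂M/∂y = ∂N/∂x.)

Verify exactness: ∂M/∂y = ∂N/∂x ✓
Find F(x,y) such that ∂F/∂x = M, ∂F/∂y = N
Solution: 5x³/3 + 4xy + y³ = C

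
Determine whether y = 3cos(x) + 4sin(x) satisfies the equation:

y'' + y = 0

Verification:
y'' = -3cos(x) - 4sin(x)
y'' + y = 0 ✓

Yes, it is a solution.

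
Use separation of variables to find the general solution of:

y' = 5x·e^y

Separating variables and integrating:
-e^(-y) = 5x²/2 + C

General solution: y = -ln(C - 5x²/2)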